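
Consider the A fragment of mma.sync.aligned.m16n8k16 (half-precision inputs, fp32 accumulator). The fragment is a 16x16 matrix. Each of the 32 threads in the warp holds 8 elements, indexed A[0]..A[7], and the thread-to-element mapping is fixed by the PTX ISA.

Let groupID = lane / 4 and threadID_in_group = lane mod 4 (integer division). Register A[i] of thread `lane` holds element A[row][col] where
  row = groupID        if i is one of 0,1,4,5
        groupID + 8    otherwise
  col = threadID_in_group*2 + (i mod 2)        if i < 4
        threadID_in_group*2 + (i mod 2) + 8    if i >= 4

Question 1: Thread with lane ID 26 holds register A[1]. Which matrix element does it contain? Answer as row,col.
lane 26->26/4=6, 26 mod 4=2
i=1  r:6+0->6  c:2·2+1+0->5

6,5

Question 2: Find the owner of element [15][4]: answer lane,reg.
30,2

r=15->g=7,rb=1  c=4->cb=0,t=2,b0=0
L=7*4+2=30  i=0*4+1*2+0=2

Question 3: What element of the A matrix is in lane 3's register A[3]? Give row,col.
8,7

lane 3→3/4=0, 3 mod 4=3
i=3  r:0+8→8  c:2·3+1+0→7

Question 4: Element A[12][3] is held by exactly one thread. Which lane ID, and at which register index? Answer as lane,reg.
r=12->g=4,rb=1  c=3->cb=0,t=1,b0=1
L=4*4+1=17  i=0*4+1*2+1=3

17,3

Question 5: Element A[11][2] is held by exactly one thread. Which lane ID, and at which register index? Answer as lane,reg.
13,2

r=11->g=3,rb=1  c=2->cb=0,t=1,b0=0
L=3*4+1=13  i=0*4+1*2+0=2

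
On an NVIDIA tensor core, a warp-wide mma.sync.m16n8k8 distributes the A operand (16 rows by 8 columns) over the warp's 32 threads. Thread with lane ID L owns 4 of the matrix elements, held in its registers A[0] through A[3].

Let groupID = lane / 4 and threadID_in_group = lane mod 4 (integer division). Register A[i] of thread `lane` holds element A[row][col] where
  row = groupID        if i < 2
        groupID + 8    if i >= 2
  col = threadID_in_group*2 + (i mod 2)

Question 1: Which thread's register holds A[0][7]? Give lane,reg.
3,1

r=0⇒gr=0,Rb=0  c=7⇒th=3,odd=1
L=0*4+3=3  i=0*2+1=1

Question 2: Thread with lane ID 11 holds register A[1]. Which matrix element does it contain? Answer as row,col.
2,7

11: g=2,t=3
[1] (2+0,3*2+1) = (2,7)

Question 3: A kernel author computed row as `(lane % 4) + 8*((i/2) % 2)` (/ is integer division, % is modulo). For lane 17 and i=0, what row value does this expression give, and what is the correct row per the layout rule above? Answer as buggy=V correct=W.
buggy=1 correct=4

`(lane % 4) + 8*((i/2) % 2)`[17,0]→1
lane 17→17/4=4, 17 mod 4=1
i=0  r:4+0→4  c:2·1+0→2
row: 1 vs 4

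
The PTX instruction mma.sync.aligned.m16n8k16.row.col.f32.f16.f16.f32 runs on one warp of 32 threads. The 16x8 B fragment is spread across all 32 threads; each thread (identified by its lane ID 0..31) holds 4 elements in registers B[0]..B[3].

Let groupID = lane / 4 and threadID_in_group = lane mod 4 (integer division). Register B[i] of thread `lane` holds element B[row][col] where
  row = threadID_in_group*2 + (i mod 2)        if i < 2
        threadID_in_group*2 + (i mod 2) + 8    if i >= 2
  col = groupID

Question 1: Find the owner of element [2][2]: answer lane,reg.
c=2⇒gr=2  r=2⇒Rb=0,th=1,odd=0
L=2*4+1=9  i=0*2+0=0

9,0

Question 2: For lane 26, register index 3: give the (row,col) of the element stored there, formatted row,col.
lane 26: G=6 (26/4), T=2 (26%4)
i=3: r=2*2+1+8=13, c=G=6

13,6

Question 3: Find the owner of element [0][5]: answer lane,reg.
c:5=>grp=5  r:0=>rB=0,tig=0,lo=0
L=5*4+0=20  i=0*2+0=0

20,0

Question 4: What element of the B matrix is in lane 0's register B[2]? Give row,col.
lane 0: g=0 (0/4), t=0 (0%4)
i=2: r=0*2+0+8=8, c=g=0

8,0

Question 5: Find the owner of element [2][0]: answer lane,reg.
1,0

c: 0->gid=0  r: 2->r8=0,tid=1,i&1=0
L=0*4+1=1  i=0*2+0=0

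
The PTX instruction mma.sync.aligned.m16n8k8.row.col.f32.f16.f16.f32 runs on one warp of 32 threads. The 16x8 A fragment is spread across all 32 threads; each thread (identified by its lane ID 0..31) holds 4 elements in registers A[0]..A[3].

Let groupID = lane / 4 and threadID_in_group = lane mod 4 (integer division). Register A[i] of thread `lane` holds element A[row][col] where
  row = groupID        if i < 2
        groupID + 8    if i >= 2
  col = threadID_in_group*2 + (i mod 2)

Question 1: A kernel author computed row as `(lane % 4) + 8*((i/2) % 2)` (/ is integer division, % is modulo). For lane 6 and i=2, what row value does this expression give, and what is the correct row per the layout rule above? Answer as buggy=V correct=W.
buggy=10 correct=9

`(lane % 4) + 8*((i/2) % 2)`[6,2]⇒10
lane 6⇒6/4=1, 6 mod 4=2
i=2  r:1+8⇒9  c:2·2+0⇒4
row: 10 vs 9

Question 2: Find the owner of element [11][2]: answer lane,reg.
13,2

r=11⇒gr=3,Rb=1  c=2⇒th=1,odd=0
L=3*4+1=13  i=1*2+0=2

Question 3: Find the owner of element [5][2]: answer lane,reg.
r=5⇒gr=5,Rb=0  c=2⇒th=1,odd=0
L=5*4+1=21  i=0*2+0=0

21,0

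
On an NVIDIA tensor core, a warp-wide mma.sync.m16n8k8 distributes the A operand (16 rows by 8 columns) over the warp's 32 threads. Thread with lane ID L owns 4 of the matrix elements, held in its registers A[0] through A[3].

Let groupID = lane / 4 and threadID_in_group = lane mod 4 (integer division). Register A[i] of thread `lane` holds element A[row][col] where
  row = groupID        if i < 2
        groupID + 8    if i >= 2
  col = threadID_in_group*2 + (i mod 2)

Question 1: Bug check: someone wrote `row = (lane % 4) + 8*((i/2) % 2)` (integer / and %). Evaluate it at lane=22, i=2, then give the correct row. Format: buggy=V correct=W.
buggy=10 correct=13

`(lane % 4) + 8*((i/2) % 2)`[22,2]→10
22: G=5,T=2
[2] (5+8,2*2+0) = (13,4)
row: 10 vs 13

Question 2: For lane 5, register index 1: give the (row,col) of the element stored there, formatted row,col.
L=5->g=5>>2=1, t=5&3=1
[1]->row 1+0=1  col 1·2+1=3

1,3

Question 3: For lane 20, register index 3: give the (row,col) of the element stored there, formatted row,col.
13,1

20: g=5,t=0
[3] (5+8,0*2+1) = (13,1)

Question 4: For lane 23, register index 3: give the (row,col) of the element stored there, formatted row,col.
lane 23: g=5 (23/4), t=3 (23%4)
i=3: r=5+8=13, c=3*2+1=7

13,7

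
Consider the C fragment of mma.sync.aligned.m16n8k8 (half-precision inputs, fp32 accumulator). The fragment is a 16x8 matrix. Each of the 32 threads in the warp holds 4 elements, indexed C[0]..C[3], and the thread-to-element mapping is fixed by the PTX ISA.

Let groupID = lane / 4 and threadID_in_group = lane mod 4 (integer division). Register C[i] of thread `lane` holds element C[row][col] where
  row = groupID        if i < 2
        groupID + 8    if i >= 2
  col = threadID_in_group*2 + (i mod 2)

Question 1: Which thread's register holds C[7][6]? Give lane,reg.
r: 7->gid=7,r8=0  c: 6->tid=3,i&1=0
L=7*4+3=31  i=0*2+0=0

31,0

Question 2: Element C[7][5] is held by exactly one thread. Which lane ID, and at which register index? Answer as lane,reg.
r=7⇒gr=7,Rb=0  c=5⇒th=2,odd=1
L=7*4+2=30  i=0*2+1=1

30,1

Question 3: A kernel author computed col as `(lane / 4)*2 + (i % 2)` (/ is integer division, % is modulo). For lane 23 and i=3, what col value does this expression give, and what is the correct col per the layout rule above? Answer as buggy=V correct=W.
buggy=11 correct=7

`(lane / 4)*2 + (i % 2)`[23,3]→11
lane 23: G=5 (23/4), T=3 (23%4)
i=3: r=5+8=13, c=3*2+1=7
col: 11 vs 7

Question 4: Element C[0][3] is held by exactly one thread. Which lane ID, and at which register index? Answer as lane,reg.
1,1

r=0->g=0,rb=0  c=3->t=1,b0=1
L=0*4+1=1  i=0*2+1=1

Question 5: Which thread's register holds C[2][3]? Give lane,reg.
9,1

r=2→G=2,rhi=0  c=3→T=1,p=1
L=2*4+1=9  i=0*2+1=1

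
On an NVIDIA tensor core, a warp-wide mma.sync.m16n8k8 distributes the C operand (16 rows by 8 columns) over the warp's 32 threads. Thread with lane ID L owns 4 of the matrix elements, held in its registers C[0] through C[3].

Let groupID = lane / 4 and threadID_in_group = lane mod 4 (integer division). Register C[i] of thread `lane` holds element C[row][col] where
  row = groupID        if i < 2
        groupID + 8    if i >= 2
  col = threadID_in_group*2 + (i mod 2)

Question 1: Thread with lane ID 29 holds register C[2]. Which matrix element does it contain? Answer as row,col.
lane 29: gr=7 (29/4), th=1 (29%4)
i=2: r=7+8=15, c=1*2+0=2

15,2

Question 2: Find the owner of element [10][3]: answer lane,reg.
9,3

r:10=>grp=2,rB=1  c:3=>tig=1,lo=1
L=2*4+1=9  i=1*2+1=3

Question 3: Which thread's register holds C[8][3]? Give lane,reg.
1,3

r: 8->gid=0,r8=1  c: 3->tid=1,i&1=1
L=0*4+1=1  i=1*2+1=3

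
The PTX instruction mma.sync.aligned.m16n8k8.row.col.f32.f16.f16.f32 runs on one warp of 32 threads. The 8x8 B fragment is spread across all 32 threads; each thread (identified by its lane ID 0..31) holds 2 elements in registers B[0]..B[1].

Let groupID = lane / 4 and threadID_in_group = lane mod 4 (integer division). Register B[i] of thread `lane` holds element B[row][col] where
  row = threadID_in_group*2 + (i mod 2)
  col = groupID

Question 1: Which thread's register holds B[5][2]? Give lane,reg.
10,1

c: 2->gid=2  r: 5->tid=2,i&1=1
L=2*4+2=10  i=1=1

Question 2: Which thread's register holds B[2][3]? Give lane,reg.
13,0

c:3=>grp=3  r:2=>tig=1,lo=0
L=3*4+1=13  i=0=0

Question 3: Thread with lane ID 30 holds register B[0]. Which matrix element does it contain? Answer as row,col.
4,7

lane 30: grp=7 (30/4), tig=2 (30%4)
i=0: r=2*2+0=4, c=grp=7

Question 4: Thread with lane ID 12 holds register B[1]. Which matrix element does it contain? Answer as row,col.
1,3

lane 12: g=3 (12/4), t=0 (12%4)
i=1: r=0*2+1=1, c=g=3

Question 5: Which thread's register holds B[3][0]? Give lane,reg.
1,1

c: 0->gid=0  r: 3->tid=1,i&1=1
L=0*4+1=1  i=1=1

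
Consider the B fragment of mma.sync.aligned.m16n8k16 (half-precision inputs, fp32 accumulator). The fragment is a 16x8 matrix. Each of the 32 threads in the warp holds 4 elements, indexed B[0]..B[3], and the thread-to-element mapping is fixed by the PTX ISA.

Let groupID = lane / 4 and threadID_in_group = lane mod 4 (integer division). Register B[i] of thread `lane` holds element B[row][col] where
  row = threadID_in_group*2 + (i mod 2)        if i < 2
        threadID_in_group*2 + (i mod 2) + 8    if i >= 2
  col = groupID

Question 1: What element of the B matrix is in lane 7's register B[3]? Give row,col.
L=7=>grp=7>>2=1, tig=7&3=3
[3]=>row 3·2+1+8=15  col grp=1

15,1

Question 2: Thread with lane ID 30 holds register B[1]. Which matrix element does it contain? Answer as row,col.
5,7

L=30⇒gr=30>>2=7, th=30&3=2
[1]⇒row 2·2+1+0=5  col gr=7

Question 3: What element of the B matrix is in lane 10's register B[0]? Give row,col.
4,2

lane 10=>10/4=2, 10 mod 4=2
i=0  r:2·2+0+0=>4  c:2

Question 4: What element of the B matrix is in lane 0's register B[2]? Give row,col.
8,0

lane 0: gid=0 (0/4), tid=0 (0%4)
i=2: r=0*2+0+8=8, c=gid=0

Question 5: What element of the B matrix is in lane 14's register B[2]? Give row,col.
14: gr=3,th=2
[2] (2*2+0+8,3) = (12,3)

12,3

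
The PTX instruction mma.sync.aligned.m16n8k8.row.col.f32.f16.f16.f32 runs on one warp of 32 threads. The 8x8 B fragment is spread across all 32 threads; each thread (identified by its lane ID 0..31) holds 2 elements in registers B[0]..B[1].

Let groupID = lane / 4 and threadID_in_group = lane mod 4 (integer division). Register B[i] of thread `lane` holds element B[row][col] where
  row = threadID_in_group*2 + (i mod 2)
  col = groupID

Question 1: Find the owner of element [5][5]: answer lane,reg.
22,1

c=5->g=5  r=5->t=2,b0=1
L=5*4+2=22  i=1=1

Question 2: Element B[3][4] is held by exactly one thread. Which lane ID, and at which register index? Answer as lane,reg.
17,1

c=4→G=4  r=3→T=1,p=1
L=4*4+1=17  i=1=1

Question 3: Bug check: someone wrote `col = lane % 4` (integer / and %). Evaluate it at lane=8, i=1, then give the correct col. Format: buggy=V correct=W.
`lane % 4`[8,1]⇒0
lane 8⇒8/4=2, 8 mod 4=0
i=1  r:2·0+1⇒1  c:2
col: 0 vs 2

buggy=0 correct=2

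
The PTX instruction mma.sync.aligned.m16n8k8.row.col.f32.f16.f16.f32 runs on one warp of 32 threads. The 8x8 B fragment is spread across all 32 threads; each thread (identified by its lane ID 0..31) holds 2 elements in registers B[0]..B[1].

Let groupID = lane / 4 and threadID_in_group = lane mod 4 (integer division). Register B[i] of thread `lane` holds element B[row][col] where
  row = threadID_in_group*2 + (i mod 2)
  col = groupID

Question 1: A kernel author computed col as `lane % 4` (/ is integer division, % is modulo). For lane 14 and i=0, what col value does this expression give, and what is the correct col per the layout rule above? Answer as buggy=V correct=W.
buggy=2 correct=3

`lane % 4`[14,0]->2
L=14->gid=14>>2=3, tid=14&3=2
[0]->row 2·2+0=4  col gid=3
col: 2 vs 3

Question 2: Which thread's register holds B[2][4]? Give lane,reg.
17,0

c=4->g=4  r=2->t=1,b0=0
L=4*4+1=17  i=0=0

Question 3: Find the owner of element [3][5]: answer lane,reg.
c=5->g=5  r=3->t=1,b0=1
L=5*4+1=21  i=1=1

21,1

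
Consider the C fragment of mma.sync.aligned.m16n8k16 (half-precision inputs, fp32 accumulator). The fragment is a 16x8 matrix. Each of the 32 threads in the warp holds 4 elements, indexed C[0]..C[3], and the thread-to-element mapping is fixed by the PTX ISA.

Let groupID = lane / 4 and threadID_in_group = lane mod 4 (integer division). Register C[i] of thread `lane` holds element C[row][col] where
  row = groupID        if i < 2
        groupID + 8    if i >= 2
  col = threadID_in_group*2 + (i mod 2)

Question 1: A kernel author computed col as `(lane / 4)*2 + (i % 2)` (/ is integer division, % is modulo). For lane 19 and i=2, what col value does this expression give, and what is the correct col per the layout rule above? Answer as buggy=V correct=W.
`(lane / 4)*2 + (i % 2)`[19,2]⇒8
lane 19⇒19/4=4, 19 mod 4=3
i=2  r:4+8⇒12  c:2·3+0⇒6
col: 8 vs 6

buggy=8 correct=6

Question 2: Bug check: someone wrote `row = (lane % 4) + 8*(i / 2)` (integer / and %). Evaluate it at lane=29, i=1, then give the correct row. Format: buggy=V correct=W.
buggy=1 correct=7

`(lane % 4) + 8*(i / 2)`[29,1]=>1
29: grp=7,tig=1
[1] (7+0,1*2+1) = (7,3)
row: 1 vs 7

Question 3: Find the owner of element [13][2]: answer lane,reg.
r=13->g=5,rb=1  c=2->t=1,b0=0
L=5*4+1=21  i=1*2+0=2

21,2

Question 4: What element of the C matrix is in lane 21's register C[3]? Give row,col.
13,3

lane 21->21/4=5, 21 mod 4=1
i=3  r:5+8->13  c:2·1+1->3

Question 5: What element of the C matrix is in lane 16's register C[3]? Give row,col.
12,1

lane 16: gid=4 (16/4), tid=0 (16%4)
i=3: r=4+8=12, c=0*2+1=1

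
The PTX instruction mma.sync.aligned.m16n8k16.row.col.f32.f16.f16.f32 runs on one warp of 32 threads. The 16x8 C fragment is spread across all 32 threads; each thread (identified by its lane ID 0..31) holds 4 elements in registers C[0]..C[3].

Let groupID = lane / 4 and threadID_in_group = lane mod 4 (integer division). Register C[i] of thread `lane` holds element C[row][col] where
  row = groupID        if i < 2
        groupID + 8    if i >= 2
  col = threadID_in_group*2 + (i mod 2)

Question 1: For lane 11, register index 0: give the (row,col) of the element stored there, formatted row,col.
2,6

lane 11: G=2 (11/4), T=3 (11%4)
i=0: r=2+0=2, c=3*2+0=6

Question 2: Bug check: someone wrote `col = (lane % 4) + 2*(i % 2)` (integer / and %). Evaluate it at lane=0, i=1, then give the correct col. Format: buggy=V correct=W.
`(lane % 4) + 2*(i % 2)`[0,1]->2
lane 0->0/4=0, 0 mod 4=0
i=1  r:0+0->0  c:2·0+1->1
col: 2 vs 1

buggy=2 correct=1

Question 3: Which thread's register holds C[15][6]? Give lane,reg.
r: 15->gid=7,r8=1  c: 6->tid=3,i&1=0
L=7*4+3=31  i=1*2+0=2

31,2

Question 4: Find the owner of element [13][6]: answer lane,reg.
r=13->g=5,rb=1  c=6->t=3,b0=0
L=5*4+3=23  i=1*2+0=2

23,2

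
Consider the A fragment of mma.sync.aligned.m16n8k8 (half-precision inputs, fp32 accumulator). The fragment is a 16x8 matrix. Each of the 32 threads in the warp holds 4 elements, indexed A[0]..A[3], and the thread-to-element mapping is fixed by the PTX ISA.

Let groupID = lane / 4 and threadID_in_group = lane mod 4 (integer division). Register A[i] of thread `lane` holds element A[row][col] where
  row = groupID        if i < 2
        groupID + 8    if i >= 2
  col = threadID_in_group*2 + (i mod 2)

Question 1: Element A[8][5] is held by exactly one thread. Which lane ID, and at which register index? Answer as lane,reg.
2,3

r=8->g=0,rb=1  c=5->t=2,b0=1
L=0*4+2=2  i=1*2+1=3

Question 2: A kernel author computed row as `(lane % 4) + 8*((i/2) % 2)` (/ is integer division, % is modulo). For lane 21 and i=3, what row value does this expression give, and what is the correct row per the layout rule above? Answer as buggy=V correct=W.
`(lane % 4) + 8*((i/2) % 2)`[21,3]=>9
lane 21=>21/4=5, 21 mod 4=1
i=3  r:5+8=>13  c:2·1+1=>3
row: 9 vs 13

buggy=9 correct=13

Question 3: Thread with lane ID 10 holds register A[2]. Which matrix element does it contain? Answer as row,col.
10,4

10: G=2,T=2
[2] (2+8,2*2+0) = (10,4)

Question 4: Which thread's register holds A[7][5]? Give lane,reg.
r=7->g=7,rb=0  c=5->t=2,b0=1
L=7*4+2=30  i=0*2+1=1

30,1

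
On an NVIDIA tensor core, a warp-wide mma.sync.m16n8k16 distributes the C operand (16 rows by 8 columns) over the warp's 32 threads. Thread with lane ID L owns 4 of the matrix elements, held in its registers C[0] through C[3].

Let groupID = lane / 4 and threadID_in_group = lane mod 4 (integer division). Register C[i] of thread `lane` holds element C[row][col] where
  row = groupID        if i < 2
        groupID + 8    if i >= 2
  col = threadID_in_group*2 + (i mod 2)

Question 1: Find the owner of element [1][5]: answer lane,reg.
6,1

r:1=>grp=1,rB=0  c:5=>tig=2,lo=1
L=1*4+2=6  i=0*2+1=1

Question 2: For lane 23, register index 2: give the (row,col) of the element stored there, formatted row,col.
lane 23->23/4=5, 23 mod 4=3
i=2  r:5+8->13  c:2·3+0->6

13,6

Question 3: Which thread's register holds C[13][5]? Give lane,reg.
r=13⇒gr=5,Rb=1  c=5⇒th=2,odd=1
L=5*4+2=22  i=1*2+1=3

22,3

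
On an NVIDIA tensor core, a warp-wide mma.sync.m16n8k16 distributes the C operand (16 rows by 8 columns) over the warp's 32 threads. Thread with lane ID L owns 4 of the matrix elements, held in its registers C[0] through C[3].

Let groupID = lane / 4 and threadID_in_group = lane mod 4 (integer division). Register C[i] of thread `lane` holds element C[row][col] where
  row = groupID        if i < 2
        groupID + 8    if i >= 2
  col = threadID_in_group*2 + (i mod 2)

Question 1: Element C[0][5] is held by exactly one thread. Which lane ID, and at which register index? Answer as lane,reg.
2,1

r: 0->gid=0,r8=0  c: 5->tid=2,i&1=1
L=0*4+2=2  i=0*2+1=1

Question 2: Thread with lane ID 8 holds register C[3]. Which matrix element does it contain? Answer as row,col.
10,1

lane 8: grp=2 (8/4), tig=0 (8%4)
i=3: r=2+8=10, c=0*2+1=1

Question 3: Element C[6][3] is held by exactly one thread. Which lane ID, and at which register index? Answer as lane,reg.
25,1

r: 6->gid=6,r8=0  c: 3->tid=1,i&1=1
L=6*4+1=25  i=0*2+1=1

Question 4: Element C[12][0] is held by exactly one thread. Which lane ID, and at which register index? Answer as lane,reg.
16,2

r=12⇒gr=4,Rb=1  c=0⇒th=0,odd=0
L=4*4+0=16  i=1*2+0=2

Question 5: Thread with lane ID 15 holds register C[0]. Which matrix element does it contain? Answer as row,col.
lane 15: grp=3 (15/4), tig=3 (15%4)
i=0: r=3+0=3, c=3*2+0=6

3,6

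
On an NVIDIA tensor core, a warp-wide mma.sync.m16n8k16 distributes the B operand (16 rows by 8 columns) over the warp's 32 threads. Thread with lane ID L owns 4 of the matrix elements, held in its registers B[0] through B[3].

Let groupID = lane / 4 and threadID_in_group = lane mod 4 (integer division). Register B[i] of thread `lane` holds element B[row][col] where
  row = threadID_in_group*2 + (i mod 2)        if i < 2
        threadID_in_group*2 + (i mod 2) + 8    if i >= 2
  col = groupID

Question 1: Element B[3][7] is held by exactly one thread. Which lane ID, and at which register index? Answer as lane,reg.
29,1

c=7->g=7  r=3->rb=0,t=1,b0=1
L=7*4+1=29  i=0*2+1=1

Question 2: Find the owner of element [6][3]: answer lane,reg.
c=3⇒gr=3  r=6⇒Rb=0,th=3,odd=0
L=3*4+3=15  i=0*2+0=0

15,0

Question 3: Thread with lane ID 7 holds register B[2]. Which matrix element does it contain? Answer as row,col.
14,1

7: gr=1,th=3
[2] (3*2+0+8,1) = (14,1)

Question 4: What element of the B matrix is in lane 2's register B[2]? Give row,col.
12,0

2: gid=0,tid=2
[2] (2*2+0+8,0) = (12,0)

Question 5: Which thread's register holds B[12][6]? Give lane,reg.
c: 6->gid=6  r: 12->r8=1,tid=2,i&1=0
L=6*4+2=26  i=1*2+0=2

26,2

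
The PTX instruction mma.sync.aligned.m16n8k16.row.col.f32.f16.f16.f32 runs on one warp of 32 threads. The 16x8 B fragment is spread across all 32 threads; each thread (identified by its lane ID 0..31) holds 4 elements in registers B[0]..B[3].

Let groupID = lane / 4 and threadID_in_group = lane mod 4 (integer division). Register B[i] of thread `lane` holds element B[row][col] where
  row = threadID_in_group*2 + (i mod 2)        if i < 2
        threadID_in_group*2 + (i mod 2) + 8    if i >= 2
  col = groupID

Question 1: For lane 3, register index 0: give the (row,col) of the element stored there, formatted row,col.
6,0

3: G=0,T=3
[0] (3*2+0+0,0) = (6,0)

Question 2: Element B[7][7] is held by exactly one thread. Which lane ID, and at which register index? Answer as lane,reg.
c=7→G=7  r=7→rhi=0,T=3,p=1
L=7*4+3=31  i=0*2+1=1

31,1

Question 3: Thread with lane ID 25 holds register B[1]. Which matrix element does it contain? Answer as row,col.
lane 25: grp=6 (25/4), tig=1 (25%4)
i=1: r=1*2+1+0=3, c=grp=6

3,6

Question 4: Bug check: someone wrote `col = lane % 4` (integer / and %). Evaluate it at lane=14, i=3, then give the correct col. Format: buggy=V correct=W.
`lane % 4`[14,3]→2
14: G=3,T=2
[3] (2*2+1+8,3) = (13,3)
col: 2 vs 3

buggy=2 correct=3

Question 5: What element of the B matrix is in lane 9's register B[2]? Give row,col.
10,2

9: gid=2,tid=1
[2] (1*2+0+8,2) = (10,2)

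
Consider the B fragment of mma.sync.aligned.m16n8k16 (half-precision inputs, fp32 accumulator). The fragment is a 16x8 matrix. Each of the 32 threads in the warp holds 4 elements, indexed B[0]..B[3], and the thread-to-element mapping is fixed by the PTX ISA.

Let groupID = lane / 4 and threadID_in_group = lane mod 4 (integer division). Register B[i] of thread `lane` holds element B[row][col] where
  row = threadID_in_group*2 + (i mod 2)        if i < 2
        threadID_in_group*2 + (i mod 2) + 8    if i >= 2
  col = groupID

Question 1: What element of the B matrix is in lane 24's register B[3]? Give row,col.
9,6

L=24→G=24>>2=6, T=24&3=0
[3]→row 0·2+1+8=9  col G=6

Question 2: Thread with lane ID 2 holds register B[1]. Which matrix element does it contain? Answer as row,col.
5,0

2: gr=0,th=2
[1] (2*2+1+0,0) = (5,0)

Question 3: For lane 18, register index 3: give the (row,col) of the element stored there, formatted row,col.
13,4

18: G=4,T=2
[3] (2*2+1+8,4) = (13,4)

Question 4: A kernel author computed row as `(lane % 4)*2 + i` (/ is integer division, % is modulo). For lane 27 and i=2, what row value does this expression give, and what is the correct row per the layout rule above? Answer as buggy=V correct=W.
buggy=8 correct=14

`(lane % 4)*2 + i`[27,2]=>8
lane 27: grp=6 (27/4), tig=3 (27%4)
i=2: r=3*2+0+8=14, c=grp=6
row: 8 vs 14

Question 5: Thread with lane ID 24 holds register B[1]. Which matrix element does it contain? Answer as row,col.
24: gr=6,th=0
[1] (0*2+1+0,6) = (1,6)

1,6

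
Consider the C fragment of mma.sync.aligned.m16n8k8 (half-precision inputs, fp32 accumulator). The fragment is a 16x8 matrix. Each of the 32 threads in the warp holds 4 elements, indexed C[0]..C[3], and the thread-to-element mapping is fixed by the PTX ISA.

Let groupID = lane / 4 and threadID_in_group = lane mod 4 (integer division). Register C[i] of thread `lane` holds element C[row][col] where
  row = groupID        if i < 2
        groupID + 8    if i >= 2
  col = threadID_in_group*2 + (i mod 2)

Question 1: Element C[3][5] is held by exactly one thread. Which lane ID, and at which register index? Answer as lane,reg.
r=3->g=3,rb=0  c=5->t=2,b0=1
L=3*4+2=14  i=0*2+1=1

14,1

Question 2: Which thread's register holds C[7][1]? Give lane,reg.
r=7->g=7,rb=0  c=1->t=0,b0=1
L=7*4+0=28  i=0*2+1=1

28,1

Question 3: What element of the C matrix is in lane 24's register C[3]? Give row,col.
lane 24=>24/4=6, 24 mod 4=0
i=3  r:6+8=>14  c:2·0+1=>1

14,1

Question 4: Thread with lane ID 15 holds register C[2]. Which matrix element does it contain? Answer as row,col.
15: g=3,t=3
[2] (3+8,3*2+0) = (11,6)

11,6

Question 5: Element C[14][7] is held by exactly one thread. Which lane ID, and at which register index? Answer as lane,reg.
r=14->g=6,rb=1  c=7->t=3,b0=1
L=6*4+3=27  i=1*2+1=3

27,3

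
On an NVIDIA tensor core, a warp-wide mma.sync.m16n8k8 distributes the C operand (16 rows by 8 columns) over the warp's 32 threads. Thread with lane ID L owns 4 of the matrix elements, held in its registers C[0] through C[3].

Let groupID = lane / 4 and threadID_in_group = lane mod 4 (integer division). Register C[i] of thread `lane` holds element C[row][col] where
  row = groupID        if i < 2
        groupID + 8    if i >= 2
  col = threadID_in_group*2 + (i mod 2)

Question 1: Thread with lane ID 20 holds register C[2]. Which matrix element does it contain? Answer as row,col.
13,0

lane 20=>20/4=5, 20 mod 4=0
i=2  r:5+8=>13  c:2·0+0=>0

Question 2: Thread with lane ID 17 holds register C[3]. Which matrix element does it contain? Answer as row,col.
17: gid=4,tid=1
[3] (4+8,1*2+1) = (12,3)

12,3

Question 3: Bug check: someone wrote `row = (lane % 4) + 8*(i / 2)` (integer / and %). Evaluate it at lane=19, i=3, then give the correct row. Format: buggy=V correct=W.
`(lane % 4) + 8*(i / 2)`[19,3]->11
L=19->g=19>>2=4, t=19&3=3
[3]->row 4+8=12  col 3·2+1=7
row: 11 vs 12

buggy=11 correct=12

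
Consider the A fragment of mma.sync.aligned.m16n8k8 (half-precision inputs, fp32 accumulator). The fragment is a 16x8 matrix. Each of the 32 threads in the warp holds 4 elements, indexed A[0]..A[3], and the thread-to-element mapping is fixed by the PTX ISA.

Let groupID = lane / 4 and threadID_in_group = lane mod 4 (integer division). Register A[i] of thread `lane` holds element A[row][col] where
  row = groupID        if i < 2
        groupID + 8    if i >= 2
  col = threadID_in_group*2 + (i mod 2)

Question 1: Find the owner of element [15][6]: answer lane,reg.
31,2

r=15⇒gr=7,Rb=1  c=6⇒th=3,odd=0
L=7*4+3=31  i=1*2+0=2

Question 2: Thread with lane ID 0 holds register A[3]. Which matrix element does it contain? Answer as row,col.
lane 0->0/4=0, 0 mod 4=0
i=3  r:0+8->8  c:2·0+1->1

8,1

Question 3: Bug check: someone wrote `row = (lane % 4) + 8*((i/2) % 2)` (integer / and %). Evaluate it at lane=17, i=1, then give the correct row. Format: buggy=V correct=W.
`(lane % 4) + 8*((i/2) % 2)`[17,1]->1
17: gid=4,tid=1
[1] (4+0,1*2+1) = (4,3)
row: 1 vs 4

buggy=1 correct=4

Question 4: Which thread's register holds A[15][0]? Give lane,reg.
28,2

r=15⇒gr=7,Rb=1  c=0⇒th=0,odd=0
L=7*4+0=28  i=1*2+0=2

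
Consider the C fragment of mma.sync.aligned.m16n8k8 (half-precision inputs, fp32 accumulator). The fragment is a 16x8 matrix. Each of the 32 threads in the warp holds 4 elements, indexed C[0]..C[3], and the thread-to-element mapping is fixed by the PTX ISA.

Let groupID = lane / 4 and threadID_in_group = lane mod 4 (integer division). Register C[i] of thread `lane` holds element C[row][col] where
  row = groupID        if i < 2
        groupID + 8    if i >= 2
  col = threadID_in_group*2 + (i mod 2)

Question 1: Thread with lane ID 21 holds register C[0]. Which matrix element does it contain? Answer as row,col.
L=21->g=21>>2=5, t=21&3=1
[0]->row 5+0=5  col 1·2+0=2

5,2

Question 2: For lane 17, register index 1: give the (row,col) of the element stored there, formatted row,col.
L=17⇒gr=17>>2=4, th=17&3=1
[1]⇒row 4+0=4  col 1·2+1=3

4,3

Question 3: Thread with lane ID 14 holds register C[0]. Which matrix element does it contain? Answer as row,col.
3,4

14: G=3,T=2
[0] (3+0,2*2+0) = (3,4)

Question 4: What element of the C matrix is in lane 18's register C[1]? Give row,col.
18: grp=4,tig=2
[1] (4+0,2*2+1) = (4,5)

4,5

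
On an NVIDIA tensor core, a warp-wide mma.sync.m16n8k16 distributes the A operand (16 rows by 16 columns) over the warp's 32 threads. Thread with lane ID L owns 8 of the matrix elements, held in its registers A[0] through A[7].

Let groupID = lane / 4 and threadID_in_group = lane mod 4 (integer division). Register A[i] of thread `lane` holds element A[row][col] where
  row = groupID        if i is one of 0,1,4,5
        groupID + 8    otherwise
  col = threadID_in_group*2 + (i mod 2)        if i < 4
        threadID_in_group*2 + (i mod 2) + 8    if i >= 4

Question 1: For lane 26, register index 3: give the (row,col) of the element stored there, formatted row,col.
14,5

lane 26⇒26/4=6, 26 mod 4=2
i=3  r:6+8⇒14  c:2·2+1+0⇒5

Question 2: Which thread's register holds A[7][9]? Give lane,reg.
r=7->g=7,rb=0  c=9->cb=1,t=0,b0=1
L=7*4+0=28  i=1*4+0*2+1=5

28,5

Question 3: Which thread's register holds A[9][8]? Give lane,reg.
4,6

r=9→G=1,rhi=1  c=8→chi=1,T=0,p=0
L=1*4+0=4  i=1*4+1*2+0=6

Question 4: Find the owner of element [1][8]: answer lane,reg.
r=1→G=1,rhi=0  c=8→chi=1,T=0,p=0
L=1*4+0=4  i=1*4+0*2+0=4

4,4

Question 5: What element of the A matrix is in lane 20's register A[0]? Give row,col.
5,0

lane 20→20/4=5, 20 mod 4=0
i=0  r:5+0→5  c:2·0+0+0→0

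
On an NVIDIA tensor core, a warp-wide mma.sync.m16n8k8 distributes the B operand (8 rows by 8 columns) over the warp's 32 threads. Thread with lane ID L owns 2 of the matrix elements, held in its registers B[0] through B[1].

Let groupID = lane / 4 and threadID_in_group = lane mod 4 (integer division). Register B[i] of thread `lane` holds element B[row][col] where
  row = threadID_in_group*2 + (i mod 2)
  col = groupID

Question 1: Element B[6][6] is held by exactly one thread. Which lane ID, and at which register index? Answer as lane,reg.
c=6→G=6  r=6→T=3,p=0
L=6*4+3=27  i=0=0

27,0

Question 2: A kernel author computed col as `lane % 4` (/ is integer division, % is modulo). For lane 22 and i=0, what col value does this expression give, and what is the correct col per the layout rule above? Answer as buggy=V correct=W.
`lane % 4`[22,0]->2
L=22->gid=22>>2=5, tid=22&3=2
[0]->row 2·2+0=4  col gid=5
col: 2 vs 5

buggy=2 correct=5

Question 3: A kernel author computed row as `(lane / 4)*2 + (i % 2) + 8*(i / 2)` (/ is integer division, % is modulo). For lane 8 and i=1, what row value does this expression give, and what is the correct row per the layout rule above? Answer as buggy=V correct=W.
buggy=5 correct=1

`(lane / 4)*2 + (i % 2) + 8*(i / 2)`[8,1]→5
L=8→G=8>>2=2, T=8&3=0
[1]→row 0·2+1=1  col G=2
row: 5 vs 1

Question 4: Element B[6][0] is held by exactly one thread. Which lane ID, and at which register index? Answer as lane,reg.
3,0

c:0=>grp=0  r:6=>tig=3,lo=0
L=0*4+3=3  i=0=0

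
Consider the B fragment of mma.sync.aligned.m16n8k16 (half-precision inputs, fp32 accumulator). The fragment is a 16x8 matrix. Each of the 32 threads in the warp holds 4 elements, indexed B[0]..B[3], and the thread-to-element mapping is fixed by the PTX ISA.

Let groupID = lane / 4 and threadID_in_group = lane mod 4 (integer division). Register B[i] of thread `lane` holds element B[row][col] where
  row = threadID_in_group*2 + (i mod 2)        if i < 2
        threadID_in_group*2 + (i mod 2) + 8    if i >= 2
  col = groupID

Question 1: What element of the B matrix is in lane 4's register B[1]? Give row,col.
1,1

L=4⇒gr=4>>2=1, th=4&3=0
[1]⇒row 0·2+1+0=1  col gr=1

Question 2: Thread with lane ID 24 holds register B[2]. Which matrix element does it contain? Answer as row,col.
8,6

lane 24->24/4=6, 24 mod 4=0
i=2  r:2·0+0+8->8  c:6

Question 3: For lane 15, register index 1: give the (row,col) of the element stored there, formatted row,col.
15: G=3,T=3
[1] (3*2+1+0,3) = (7,3)

7,3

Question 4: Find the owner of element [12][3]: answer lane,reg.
c=3⇒gr=3  r=12⇒Rb=1,th=2,odd=0
L=3*4+2=14  i=1*2+0=2

14,2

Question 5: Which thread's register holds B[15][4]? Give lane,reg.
c: 4->gid=4  r: 15->r8=1,tid=3,i&1=1
L=4*4+3=19  i=1*2+1=3

19,3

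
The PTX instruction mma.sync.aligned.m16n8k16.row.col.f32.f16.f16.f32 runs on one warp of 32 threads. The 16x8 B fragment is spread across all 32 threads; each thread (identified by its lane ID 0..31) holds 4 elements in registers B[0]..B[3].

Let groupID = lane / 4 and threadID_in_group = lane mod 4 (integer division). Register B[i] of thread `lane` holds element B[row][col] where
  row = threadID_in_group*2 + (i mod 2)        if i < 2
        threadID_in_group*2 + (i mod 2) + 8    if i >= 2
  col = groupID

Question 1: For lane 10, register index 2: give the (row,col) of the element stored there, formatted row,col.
10: g=2,t=2
[2] (2*2+0+8,2) = (12,2)

12,2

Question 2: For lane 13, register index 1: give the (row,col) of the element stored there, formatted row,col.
L=13->gid=13>>2=3, tid=13&3=1
[1]->row 1·2+1+0=3  col gid=3

3,3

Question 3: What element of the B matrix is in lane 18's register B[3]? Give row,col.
lane 18⇒18/4=4, 18 mod 4=2
i=3  r:2·2+1+8⇒13  c:4

13,4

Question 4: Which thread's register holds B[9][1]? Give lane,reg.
c=1⇒gr=1  r=9⇒Rb=1,th=0,odd=1
L=1*4+0=4  i=1*2+1=3

4,3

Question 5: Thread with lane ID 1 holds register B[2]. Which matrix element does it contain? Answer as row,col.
lane 1->1/4=0, 1 mod 4=1
i=2  r:2·1+0+8->10  c:0

10,0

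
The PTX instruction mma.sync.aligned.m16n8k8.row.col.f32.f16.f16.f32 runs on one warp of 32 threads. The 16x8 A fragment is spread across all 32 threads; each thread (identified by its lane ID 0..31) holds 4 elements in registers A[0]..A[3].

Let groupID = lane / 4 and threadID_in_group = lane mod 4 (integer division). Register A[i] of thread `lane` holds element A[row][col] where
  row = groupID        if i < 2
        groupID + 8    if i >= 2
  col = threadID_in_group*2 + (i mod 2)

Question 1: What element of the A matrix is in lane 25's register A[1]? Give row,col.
6,3

25: gid=6,tid=1
[1] (6+0,1*2+1) = (6,3)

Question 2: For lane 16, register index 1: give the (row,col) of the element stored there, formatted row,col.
4,1

16: grp=4,tig=0
[1] (4+0,0*2+1) = (4,1)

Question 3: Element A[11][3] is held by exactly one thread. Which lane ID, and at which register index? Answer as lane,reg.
r=11→G=3,rhi=1  c=3→T=1,p=1
L=3*4+1=13  i=1*2+1=3

13,3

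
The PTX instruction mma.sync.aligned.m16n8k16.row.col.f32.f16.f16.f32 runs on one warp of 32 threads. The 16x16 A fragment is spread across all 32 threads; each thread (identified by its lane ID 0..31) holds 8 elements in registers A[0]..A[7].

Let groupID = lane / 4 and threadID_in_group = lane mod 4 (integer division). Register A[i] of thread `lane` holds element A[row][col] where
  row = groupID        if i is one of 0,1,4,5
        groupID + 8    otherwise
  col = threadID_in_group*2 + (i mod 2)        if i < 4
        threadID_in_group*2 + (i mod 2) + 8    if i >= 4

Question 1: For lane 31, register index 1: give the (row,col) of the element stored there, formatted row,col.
31: gid=7,tid=3
[1] (7+0,3*2+1+0) = (7,7)

7,7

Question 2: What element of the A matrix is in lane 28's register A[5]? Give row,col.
7,9

lane 28⇒28/4=7, 28 mod 4=0
i=5  r:7+0⇒7  c:2·0+1+8⇒9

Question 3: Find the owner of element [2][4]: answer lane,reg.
10,0

r=2⇒gr=2,Rb=0  c=4⇒Cb=0,th=2,odd=0
L=2*4+2=10  i=0*4+0*2+0=0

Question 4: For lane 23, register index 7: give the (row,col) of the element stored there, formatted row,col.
13,15

23: gid=5,tid=3
[7] (5+8,3*2+1+8) = (13,15)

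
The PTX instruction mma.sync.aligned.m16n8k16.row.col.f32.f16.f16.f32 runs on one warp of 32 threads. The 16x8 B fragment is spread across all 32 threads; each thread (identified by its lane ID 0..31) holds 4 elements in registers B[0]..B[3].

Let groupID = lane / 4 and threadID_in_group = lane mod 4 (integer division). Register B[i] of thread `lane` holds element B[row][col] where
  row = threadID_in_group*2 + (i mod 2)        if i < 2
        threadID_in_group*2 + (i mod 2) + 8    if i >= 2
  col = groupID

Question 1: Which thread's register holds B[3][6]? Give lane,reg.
25,1

c:6=>grp=6  r:3=>rB=0,tig=1,lo=1
L=6*4+1=25  i=0*2+1=1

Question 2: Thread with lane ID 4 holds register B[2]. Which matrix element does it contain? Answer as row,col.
L=4→G=4>>2=1, T=4&3=0
[2]→row 0·2+0+8=8  col G=1

8,1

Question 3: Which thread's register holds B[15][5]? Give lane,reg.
23,3

c: 5->gid=5  r: 15->r8=1,tid=3,i&1=1
L=5*4+3=23  i=1*2+1=3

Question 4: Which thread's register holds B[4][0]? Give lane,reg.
c: 0->gid=0  r: 4->r8=0,tid=2,i&1=0
L=0*4+2=2  i=0*2+0=0

2,0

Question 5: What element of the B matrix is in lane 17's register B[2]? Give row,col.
10,4

L=17->gid=17>>2=4, tid=17&3=1
[2]->row 1·2+0+8=10  col gid=4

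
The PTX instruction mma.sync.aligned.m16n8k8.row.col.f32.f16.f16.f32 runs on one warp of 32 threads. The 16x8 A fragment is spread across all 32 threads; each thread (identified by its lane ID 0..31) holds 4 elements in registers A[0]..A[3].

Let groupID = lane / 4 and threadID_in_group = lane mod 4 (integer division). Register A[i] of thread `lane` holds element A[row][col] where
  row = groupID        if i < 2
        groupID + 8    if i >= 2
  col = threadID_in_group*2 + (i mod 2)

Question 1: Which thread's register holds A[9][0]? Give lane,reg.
r:9=>grp=1,rB=1  c:0=>tig=0,lo=0
L=1*4+0=4  i=1*2+0=2

4,2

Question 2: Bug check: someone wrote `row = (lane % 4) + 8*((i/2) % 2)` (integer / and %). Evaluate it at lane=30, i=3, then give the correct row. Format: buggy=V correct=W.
`(lane % 4) + 8*((i/2) % 2)`[30,3]=>10
lane 30=>30/4=7, 30 mod 4=2
i=3  r:7+8=>15  c:2·2+1=>5
row: 10 vs 15

buggy=10 correct=15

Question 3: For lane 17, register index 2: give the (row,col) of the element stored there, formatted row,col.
lane 17: gid=4 (17/4), tid=1 (17%4)
i=2: r=4+8=12, c=1*2+0=2

12,2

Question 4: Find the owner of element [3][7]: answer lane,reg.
15,1

r=3→G=3,rhi=0  c=7→T=3,p=1
L=3*4+3=15  i=0*2+1=1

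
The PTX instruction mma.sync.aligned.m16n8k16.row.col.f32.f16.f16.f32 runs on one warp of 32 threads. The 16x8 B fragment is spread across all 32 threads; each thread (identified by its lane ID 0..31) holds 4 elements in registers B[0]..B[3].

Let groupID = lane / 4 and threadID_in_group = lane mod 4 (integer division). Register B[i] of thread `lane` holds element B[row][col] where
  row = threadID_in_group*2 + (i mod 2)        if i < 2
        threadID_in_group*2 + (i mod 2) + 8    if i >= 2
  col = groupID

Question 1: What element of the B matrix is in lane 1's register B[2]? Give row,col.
10,0

1: gr=0,th=1
[2] (1*2+0+8,0) = (10,0)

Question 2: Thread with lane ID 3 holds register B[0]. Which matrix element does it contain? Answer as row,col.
6,0

3: g=0,t=3
[0] (3*2+0+0,0) = (6,0)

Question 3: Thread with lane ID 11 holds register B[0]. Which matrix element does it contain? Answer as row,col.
6,2

lane 11=>11/4=2, 11 mod 4=3
i=0  r:2·3+0+0=>6  c:2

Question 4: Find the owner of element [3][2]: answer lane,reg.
c=2⇒gr=2  r=3⇒Rb=0,th=1,odd=1
L=2*4+1=9  i=0*2+1=1

9,1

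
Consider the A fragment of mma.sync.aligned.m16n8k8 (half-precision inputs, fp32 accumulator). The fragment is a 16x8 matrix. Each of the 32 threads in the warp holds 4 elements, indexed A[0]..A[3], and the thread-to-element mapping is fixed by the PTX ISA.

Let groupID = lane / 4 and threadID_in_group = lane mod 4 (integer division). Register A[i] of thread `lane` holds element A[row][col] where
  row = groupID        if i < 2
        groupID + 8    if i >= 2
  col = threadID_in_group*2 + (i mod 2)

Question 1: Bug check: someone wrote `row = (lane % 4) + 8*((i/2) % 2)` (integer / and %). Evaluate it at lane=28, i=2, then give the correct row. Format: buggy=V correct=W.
buggy=8 correct=15

`(lane % 4) + 8*((i/2) % 2)`[28,2]=>8
lane 28: grp=7 (28/4), tig=0 (28%4)
i=2: r=7+8=15, c=0*2+0=0
row: 8 vs 15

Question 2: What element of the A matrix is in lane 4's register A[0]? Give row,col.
1,0

L=4->gid=4>>2=1, tid=4&3=0
[0]->row 1+0=1  col 0·2+0=0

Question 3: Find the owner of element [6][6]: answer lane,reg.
27,0

r=6->g=6,rb=0  c=6->t=3,b0=0
L=6*4+3=27  i=0*2+0=0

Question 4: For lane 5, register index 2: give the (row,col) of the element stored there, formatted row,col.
9,2

lane 5: gr=1 (5/4), th=1 (5%4)
i=2: r=1+8=9, c=1*2+0=2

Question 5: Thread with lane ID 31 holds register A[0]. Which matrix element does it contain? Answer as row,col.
7,6

lane 31->31/4=7, 31 mod 4=3
i=0  r:7+0->7  c:2·3+0->6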